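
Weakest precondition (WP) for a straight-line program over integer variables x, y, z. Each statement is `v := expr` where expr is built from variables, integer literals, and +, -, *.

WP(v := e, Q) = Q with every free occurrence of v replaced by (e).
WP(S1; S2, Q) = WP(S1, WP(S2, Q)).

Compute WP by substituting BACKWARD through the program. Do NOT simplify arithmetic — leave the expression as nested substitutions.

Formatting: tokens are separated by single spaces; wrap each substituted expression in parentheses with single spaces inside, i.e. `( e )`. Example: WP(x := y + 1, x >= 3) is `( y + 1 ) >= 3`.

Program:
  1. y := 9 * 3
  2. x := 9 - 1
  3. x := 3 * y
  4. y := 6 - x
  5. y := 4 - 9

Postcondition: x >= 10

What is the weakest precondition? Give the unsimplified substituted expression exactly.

post: x >= 10
stmt 5: y := 4 - 9  -- replace 0 occurrence(s) of y with (4 - 9)
  => x >= 10
stmt 4: y := 6 - x  -- replace 0 occurrence(s) of y with (6 - x)
  => x >= 10
stmt 3: x := 3 * y  -- replace 1 occurrence(s) of x with (3 * y)
  => ( 3 * y ) >= 10
stmt 2: x := 9 - 1  -- replace 0 occurrence(s) of x with (9 - 1)
  => ( 3 * y ) >= 10
stmt 1: y := 9 * 3  -- replace 1 occurrence(s) of y with (9 * 3)
  => ( 3 * ( 9 * 3 ) ) >= 10

Answer: ( 3 * ( 9 * 3 ) ) >= 10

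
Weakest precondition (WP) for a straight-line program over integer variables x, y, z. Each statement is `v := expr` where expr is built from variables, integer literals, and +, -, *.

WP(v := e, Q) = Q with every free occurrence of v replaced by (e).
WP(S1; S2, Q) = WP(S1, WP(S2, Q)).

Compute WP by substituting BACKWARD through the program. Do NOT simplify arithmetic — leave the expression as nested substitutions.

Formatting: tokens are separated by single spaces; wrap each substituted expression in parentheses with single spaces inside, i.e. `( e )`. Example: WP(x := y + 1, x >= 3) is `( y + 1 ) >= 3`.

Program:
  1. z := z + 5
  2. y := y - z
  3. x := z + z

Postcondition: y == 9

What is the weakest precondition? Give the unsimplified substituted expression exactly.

post: y == 9
stmt 3: x := z + z  -- replace 0 occurrence(s) of x with (z + z)
  => y == 9
stmt 2: y := y - z  -- replace 1 occurrence(s) of y with (y - z)
  => ( y - z ) == 9
stmt 1: z := z + 5  -- replace 1 occurrence(s) of z with (z + 5)
  => ( y - ( z + 5 ) ) == 9

Answer: ( y - ( z + 5 ) ) == 9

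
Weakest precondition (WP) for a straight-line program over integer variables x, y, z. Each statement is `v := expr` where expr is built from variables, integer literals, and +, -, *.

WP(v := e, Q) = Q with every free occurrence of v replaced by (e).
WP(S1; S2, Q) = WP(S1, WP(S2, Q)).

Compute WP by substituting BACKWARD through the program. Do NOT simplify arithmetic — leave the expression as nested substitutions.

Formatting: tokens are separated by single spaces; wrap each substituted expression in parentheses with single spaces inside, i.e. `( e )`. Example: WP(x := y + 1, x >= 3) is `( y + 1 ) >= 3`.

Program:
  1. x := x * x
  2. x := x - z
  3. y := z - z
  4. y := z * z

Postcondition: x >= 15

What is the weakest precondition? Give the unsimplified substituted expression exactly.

post: x >= 15
stmt 4: y := z * z  -- replace 0 occurrence(s) of y with (z * z)
  => x >= 15
stmt 3: y := z - z  -- replace 0 occurrence(s) of y with (z - z)
  => x >= 15
stmt 2: x := x - z  -- replace 1 occurrence(s) of x with (x - z)
  => ( x - z ) >= 15
stmt 1: x := x * x  -- replace 1 occurrence(s) of x with (x * x)
  => ( ( x * x ) - z ) >= 15

Answer: ( ( x * x ) - z ) >= 15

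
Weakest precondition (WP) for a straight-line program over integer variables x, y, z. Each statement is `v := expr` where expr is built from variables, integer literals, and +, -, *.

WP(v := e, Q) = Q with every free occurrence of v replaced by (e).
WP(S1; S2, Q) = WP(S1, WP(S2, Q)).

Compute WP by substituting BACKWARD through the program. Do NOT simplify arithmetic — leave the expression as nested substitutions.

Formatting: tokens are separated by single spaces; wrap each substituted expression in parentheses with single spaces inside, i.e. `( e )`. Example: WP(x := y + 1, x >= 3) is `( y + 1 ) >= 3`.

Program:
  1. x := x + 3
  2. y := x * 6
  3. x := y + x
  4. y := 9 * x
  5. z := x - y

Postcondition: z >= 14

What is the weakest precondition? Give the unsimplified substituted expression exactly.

post: z >= 14
stmt 5: z := x - y  -- replace 1 occurrence(s) of z with (x - y)
  => ( x - y ) >= 14
stmt 4: y := 9 * x  -- replace 1 occurrence(s) of y with (9 * x)
  => ( x - ( 9 * x ) ) >= 14
stmt 3: x := y + x  -- replace 2 occurrence(s) of x with (y + x)
  => ( ( y + x ) - ( 9 * ( y + x ) ) ) >= 14
stmt 2: y := x * 6  -- replace 2 occurrence(s) of y with (x * 6)
  => ( ( ( x * 6 ) + x ) - ( 9 * ( ( x * 6 ) + x ) ) ) >= 14
stmt 1: x := x + 3  -- replace 4 occurrence(s) of x with (x + 3)
  => ( ( ( ( x + 3 ) * 6 ) + ( x + 3 ) ) - ( 9 * ( ( ( x + 3 ) * 6 ) + ( x + 3 ) ) ) ) >= 14

Answer: ( ( ( ( x + 3 ) * 6 ) + ( x + 3 ) ) - ( 9 * ( ( ( x + 3 ) * 6 ) + ( x + 3 ) ) ) ) >= 14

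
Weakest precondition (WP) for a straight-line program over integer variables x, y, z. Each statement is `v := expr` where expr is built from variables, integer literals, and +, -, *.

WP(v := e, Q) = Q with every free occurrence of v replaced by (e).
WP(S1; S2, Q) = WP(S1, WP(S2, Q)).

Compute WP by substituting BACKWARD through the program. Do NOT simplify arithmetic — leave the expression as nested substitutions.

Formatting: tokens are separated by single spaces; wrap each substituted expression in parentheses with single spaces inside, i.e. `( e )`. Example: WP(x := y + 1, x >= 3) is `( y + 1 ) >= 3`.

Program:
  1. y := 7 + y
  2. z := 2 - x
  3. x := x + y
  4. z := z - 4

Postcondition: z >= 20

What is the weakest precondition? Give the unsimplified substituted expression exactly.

Answer: ( ( 2 - x ) - 4 ) >= 20

Derivation:
post: z >= 20
stmt 4: z := z - 4  -- replace 1 occurrence(s) of z with (z - 4)
  => ( z - 4 ) >= 20
stmt 3: x := x + y  -- replace 0 occurrence(s) of x with (x + y)
  => ( z - 4 ) >= 20
stmt 2: z := 2 - x  -- replace 1 occurrence(s) of z with (2 - x)
  => ( ( 2 - x ) - 4 ) >= 20
stmt 1: y := 7 + y  -- replace 0 occurrence(s) of y with (7 + y)
  => ( ( 2 - x ) - 4 ) >= 20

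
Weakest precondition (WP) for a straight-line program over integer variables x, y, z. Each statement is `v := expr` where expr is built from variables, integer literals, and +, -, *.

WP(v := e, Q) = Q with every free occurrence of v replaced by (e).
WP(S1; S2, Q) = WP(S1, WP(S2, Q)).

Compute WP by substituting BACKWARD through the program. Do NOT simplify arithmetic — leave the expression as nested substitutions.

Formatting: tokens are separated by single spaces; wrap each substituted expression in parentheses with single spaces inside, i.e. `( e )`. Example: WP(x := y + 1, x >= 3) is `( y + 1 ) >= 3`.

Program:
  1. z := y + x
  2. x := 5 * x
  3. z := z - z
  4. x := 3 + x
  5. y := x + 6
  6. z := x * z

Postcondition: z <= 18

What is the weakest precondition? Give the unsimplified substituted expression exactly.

Answer: ( ( 3 + ( 5 * x ) ) * ( ( y + x ) - ( y + x ) ) ) <= 18

Derivation:
post: z <= 18
stmt 6: z := x * z  -- replace 1 occurrence(s) of z with (x * z)
  => ( x * z ) <= 18
stmt 5: y := x + 6  -- replace 0 occurrence(s) of y with (x + 6)
  => ( x * z ) <= 18
stmt 4: x := 3 + x  -- replace 1 occurrence(s) of x with (3 + x)
  => ( ( 3 + x ) * z ) <= 18
stmt 3: z := z - z  -- replace 1 occurrence(s) of z with (z - z)
  => ( ( 3 + x ) * ( z - z ) ) <= 18
stmt 2: x := 5 * x  -- replace 1 occurrence(s) of x with (5 * x)
  => ( ( 3 + ( 5 * x ) ) * ( z - z ) ) <= 18
stmt 1: z := y + x  -- replace 2 occurrence(s) of z with (y + x)
  => ( ( 3 + ( 5 * x ) ) * ( ( y + x ) - ( y + x ) ) ) <= 18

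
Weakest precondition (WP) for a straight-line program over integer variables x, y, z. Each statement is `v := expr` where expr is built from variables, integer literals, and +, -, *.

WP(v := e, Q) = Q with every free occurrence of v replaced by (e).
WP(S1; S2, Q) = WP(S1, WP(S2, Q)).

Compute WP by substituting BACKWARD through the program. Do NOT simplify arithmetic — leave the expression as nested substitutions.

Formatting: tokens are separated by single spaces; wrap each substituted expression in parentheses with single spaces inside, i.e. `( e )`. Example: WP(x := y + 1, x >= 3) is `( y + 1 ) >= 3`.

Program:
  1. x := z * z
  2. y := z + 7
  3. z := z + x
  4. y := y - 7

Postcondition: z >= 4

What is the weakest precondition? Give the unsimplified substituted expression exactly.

post: z >= 4
stmt 4: y := y - 7  -- replace 0 occurrence(s) of y with (y - 7)
  => z >= 4
stmt 3: z := z + x  -- replace 1 occurrence(s) of z with (z + x)
  => ( z + x ) >= 4
stmt 2: y := z + 7  -- replace 0 occurrence(s) of y with (z + 7)
  => ( z + x ) >= 4
stmt 1: x := z * z  -- replace 1 occurrence(s) of x with (z * z)
  => ( z + ( z * z ) ) >= 4

Answer: ( z + ( z * z ) ) >= 4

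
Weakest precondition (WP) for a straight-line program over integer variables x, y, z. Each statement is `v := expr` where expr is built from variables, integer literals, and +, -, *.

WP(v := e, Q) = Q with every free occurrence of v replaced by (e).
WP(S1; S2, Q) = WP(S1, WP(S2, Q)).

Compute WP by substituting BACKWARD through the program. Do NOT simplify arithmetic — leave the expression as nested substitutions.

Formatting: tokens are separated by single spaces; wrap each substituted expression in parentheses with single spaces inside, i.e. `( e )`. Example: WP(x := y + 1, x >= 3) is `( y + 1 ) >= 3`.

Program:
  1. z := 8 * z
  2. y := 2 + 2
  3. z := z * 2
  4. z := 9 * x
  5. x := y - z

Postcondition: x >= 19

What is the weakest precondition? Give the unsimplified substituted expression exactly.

Answer: ( ( 2 + 2 ) - ( 9 * x ) ) >= 19

Derivation:
post: x >= 19
stmt 5: x := y - z  -- replace 1 occurrence(s) of x with (y - z)
  => ( y - z ) >= 19
stmt 4: z := 9 * x  -- replace 1 occurrence(s) of z with (9 * x)
  => ( y - ( 9 * x ) ) >= 19
stmt 3: z := z * 2  -- replace 0 occurrence(s) of z with (z * 2)
  => ( y - ( 9 * x ) ) >= 19
stmt 2: y := 2 + 2  -- replace 1 occurrence(s) of y with (2 + 2)
  => ( ( 2 + 2 ) - ( 9 * x ) ) >= 19
stmt 1: z := 8 * z  -- replace 0 occurrence(s) of z with (8 * z)
  => ( ( 2 + 2 ) - ( 9 * x ) ) >= 19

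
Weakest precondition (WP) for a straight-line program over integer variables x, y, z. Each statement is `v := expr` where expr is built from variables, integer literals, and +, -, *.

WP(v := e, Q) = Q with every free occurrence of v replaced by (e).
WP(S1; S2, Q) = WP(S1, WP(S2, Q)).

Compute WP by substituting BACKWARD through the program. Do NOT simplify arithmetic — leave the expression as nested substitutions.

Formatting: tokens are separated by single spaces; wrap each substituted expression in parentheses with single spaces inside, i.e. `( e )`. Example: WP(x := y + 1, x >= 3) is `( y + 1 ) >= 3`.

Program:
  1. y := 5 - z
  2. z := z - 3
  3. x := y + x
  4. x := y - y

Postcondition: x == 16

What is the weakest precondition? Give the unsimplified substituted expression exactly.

post: x == 16
stmt 4: x := y - y  -- replace 1 occurrence(s) of x with (y - y)
  => ( y - y ) == 16
stmt 3: x := y + x  -- replace 0 occurrence(s) of x with (y + x)
  => ( y - y ) == 16
stmt 2: z := z - 3  -- replace 0 occurrence(s) of z with (z - 3)
  => ( y - y ) == 16
stmt 1: y := 5 - z  -- replace 2 occurrence(s) of y with (5 - z)
  => ( ( 5 - z ) - ( 5 - z ) ) == 16

Answer: ( ( 5 - z ) - ( 5 - z ) ) == 16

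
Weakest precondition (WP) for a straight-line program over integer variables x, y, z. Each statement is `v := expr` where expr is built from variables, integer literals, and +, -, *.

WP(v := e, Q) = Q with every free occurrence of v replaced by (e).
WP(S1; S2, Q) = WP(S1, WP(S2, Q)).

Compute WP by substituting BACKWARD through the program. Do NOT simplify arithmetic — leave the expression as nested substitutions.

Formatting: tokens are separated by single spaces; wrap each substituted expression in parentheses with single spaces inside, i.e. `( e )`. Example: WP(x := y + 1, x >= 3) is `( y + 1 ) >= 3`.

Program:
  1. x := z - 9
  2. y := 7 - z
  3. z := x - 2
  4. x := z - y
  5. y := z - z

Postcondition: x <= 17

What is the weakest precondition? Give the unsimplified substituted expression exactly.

Answer: ( ( ( z - 9 ) - 2 ) - ( 7 - z ) ) <= 17

Derivation:
post: x <= 17
stmt 5: y := z - z  -- replace 0 occurrence(s) of y with (z - z)
  => x <= 17
stmt 4: x := z - y  -- replace 1 occurrence(s) of x with (z - y)
  => ( z - y ) <= 17
stmt 3: z := x - 2  -- replace 1 occurrence(s) of z with (x - 2)
  => ( ( x - 2 ) - y ) <= 17
stmt 2: y := 7 - z  -- replace 1 occurrence(s) of y with (7 - z)
  => ( ( x - 2 ) - ( 7 - z ) ) <= 17
stmt 1: x := z - 9  -- replace 1 occurrence(s) of x with (z - 9)
  => ( ( ( z - 9 ) - 2 ) - ( 7 - z ) ) <= 17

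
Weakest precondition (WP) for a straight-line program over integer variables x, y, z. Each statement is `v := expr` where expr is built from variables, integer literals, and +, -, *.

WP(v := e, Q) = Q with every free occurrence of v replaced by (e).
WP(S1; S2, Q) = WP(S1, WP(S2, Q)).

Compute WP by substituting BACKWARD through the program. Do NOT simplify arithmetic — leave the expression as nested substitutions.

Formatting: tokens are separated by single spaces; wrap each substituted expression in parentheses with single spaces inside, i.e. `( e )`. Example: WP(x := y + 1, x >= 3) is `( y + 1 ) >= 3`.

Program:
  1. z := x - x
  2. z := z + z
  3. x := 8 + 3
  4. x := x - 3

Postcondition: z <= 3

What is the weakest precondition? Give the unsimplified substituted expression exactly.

Answer: ( ( x - x ) + ( x - x ) ) <= 3

Derivation:
post: z <= 3
stmt 4: x := x - 3  -- replace 0 occurrence(s) of x with (x - 3)
  => z <= 3
stmt 3: x := 8 + 3  -- replace 0 occurrence(s) of x with (8 + 3)
  => z <= 3
stmt 2: z := z + z  -- replace 1 occurrence(s) of z with (z + z)
  => ( z + z ) <= 3
stmt 1: z := x - x  -- replace 2 occurrence(s) of z with (x - x)
  => ( ( x - x ) + ( x - x ) ) <= 3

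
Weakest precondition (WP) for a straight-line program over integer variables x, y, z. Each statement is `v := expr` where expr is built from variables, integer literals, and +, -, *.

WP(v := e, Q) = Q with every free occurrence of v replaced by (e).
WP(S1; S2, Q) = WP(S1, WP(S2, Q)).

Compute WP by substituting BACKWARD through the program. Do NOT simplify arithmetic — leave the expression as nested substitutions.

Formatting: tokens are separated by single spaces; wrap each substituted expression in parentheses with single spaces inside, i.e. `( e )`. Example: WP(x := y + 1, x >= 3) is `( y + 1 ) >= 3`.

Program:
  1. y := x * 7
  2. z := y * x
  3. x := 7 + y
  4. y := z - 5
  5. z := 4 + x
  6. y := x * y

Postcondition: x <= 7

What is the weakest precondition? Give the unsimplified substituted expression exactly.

post: x <= 7
stmt 6: y := x * y  -- replace 0 occurrence(s) of y with (x * y)
  => x <= 7
stmt 5: z := 4 + x  -- replace 0 occurrence(s) of z with (4 + x)
  => x <= 7
stmt 4: y := z - 5  -- replace 0 occurrence(s) of y with (z - 5)
  => x <= 7
stmt 3: x := 7 + y  -- replace 1 occurrence(s) of x with (7 + y)
  => ( 7 + y ) <= 7
stmt 2: z := y * x  -- replace 0 occurrence(s) of z with (y * x)
  => ( 7 + y ) <= 7
stmt 1: y := x * 7  -- replace 1 occurrence(s) of y with (x * 7)
  => ( 7 + ( x * 7 ) ) <= 7

Answer: ( 7 + ( x * 7 ) ) <= 7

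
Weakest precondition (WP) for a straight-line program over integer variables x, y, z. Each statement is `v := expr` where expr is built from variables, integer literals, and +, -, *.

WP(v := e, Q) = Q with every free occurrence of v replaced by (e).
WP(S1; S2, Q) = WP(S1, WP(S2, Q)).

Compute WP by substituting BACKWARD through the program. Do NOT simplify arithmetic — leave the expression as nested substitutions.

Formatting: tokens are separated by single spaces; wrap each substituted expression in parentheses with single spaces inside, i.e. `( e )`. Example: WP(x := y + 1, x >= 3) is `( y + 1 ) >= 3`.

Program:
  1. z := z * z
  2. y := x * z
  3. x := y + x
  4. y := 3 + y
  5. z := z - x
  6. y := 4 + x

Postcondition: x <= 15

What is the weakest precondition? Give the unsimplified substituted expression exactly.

post: x <= 15
stmt 6: y := 4 + x  -- replace 0 occurrence(s) of y with (4 + x)
  => x <= 15
stmt 5: z := z - x  -- replace 0 occurrence(s) of z with (z - x)
  => x <= 15
stmt 4: y := 3 + y  -- replace 0 occurrence(s) of y with (3 + y)
  => x <= 15
stmt 3: x := y + x  -- replace 1 occurrence(s) of x with (y + x)
  => ( y + x ) <= 15
stmt 2: y := x * z  -- replace 1 occurrence(s) of y with (x * z)
  => ( ( x * z ) + x ) <= 15
stmt 1: z := z * z  -- replace 1 occurrence(s) of z with (z * z)
  => ( ( x * ( z * z ) ) + x ) <= 15

Answer: ( ( x * ( z * z ) ) + x ) <= 15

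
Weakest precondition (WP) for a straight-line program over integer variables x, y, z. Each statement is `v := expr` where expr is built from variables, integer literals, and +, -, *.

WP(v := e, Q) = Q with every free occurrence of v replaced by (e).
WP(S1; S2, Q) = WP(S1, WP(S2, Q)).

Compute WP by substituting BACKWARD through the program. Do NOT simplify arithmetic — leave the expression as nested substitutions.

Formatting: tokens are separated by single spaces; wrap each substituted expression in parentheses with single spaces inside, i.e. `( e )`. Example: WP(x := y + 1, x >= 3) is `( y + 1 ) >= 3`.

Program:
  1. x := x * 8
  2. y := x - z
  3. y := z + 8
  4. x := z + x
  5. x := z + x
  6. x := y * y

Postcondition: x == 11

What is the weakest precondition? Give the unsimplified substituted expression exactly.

post: x == 11
stmt 6: x := y * y  -- replace 1 occurrence(s) of x with (y * y)
  => ( y * y ) == 11
stmt 5: x := z + x  -- replace 0 occurrence(s) of x with (z + x)
  => ( y * y ) == 11
stmt 4: x := z + x  -- replace 0 occurrence(s) of x with (z + x)
  => ( y * y ) == 11
stmt 3: y := z + 8  -- replace 2 occurrence(s) of y with (z + 8)
  => ( ( z + 8 ) * ( z + 8 ) ) == 11
stmt 2: y := x - z  -- replace 0 occurrence(s) of y with (x - z)
  => ( ( z + 8 ) * ( z + 8 ) ) == 11
stmt 1: x := x * 8  -- replace 0 occurrence(s) of x with (x * 8)
  => ( ( z + 8 ) * ( z + 8 ) ) == 11

Answer: ( ( z + 8 ) * ( z + 8 ) ) == 11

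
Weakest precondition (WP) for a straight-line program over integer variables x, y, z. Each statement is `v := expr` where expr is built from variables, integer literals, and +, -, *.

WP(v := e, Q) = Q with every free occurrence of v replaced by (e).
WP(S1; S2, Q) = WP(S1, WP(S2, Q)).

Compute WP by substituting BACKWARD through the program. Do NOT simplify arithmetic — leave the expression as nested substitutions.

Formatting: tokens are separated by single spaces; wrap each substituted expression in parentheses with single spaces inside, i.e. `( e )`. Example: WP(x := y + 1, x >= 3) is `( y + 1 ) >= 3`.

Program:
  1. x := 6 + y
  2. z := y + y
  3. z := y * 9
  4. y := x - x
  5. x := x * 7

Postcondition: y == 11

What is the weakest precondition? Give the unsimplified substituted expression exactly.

post: y == 11
stmt 5: x := x * 7  -- replace 0 occurrence(s) of x with (x * 7)
  => y == 11
stmt 4: y := x - x  -- replace 1 occurrence(s) of y with (x - x)
  => ( x - x ) == 11
stmt 3: z := y * 9  -- replace 0 occurrence(s) of z with (y * 9)
  => ( x - x ) == 11
stmt 2: z := y + y  -- replace 0 occurrence(s) of z with (y + y)
  => ( x - x ) == 11
stmt 1: x := 6 + y  -- replace 2 occurrence(s) of x with (6 + y)
  => ( ( 6 + y ) - ( 6 + y ) ) == 11

Answer: ( ( 6 + y ) - ( 6 + y ) ) == 11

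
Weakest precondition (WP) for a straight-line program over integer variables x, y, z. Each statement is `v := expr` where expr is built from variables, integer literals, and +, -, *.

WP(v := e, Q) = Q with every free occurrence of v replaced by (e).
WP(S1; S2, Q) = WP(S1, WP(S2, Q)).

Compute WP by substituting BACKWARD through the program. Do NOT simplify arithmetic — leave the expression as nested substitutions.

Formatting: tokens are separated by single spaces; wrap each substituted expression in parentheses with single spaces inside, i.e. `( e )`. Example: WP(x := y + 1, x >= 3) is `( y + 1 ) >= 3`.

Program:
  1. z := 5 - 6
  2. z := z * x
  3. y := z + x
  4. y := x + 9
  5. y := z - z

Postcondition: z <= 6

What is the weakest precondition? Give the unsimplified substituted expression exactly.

Answer: ( ( 5 - 6 ) * x ) <= 6

Derivation:
post: z <= 6
stmt 5: y := z - z  -- replace 0 occurrence(s) of y with (z - z)
  => z <= 6
stmt 4: y := x + 9  -- replace 0 occurrence(s) of y with (x + 9)
  => z <= 6
stmt 3: y := z + x  -- replace 0 occurrence(s) of y with (z + x)
  => z <= 6
stmt 2: z := z * x  -- replace 1 occurrence(s) of z with (z * x)
  => ( z * x ) <= 6
stmt 1: z := 5 - 6  -- replace 1 occurrence(s) of z with (5 - 6)
  => ( ( 5 - 6 ) * x ) <= 6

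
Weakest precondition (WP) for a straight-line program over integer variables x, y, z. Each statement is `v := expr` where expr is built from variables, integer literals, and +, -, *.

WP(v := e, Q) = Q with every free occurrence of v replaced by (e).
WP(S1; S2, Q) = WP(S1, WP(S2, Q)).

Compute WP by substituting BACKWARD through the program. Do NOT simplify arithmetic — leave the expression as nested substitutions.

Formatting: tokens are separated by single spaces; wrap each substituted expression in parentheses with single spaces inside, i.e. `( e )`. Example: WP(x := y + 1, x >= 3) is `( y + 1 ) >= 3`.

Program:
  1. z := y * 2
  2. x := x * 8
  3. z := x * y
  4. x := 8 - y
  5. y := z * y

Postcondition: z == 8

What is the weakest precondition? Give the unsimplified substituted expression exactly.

Answer: ( ( x * 8 ) * y ) == 8

Derivation:
post: z == 8
stmt 5: y := z * y  -- replace 0 occurrence(s) of y with (z * y)
  => z == 8
stmt 4: x := 8 - y  -- replace 0 occurrence(s) of x with (8 - y)
  => z == 8
stmt 3: z := x * y  -- replace 1 occurrence(s) of z with (x * y)
  => ( x * y ) == 8
stmt 2: x := x * 8  -- replace 1 occurrence(s) of x with (x * 8)
  => ( ( x * 8 ) * y ) == 8
stmt 1: z := y * 2  -- replace 0 occurrence(s) of z with (y * 2)
  => ( ( x * 8 ) * y ) == 8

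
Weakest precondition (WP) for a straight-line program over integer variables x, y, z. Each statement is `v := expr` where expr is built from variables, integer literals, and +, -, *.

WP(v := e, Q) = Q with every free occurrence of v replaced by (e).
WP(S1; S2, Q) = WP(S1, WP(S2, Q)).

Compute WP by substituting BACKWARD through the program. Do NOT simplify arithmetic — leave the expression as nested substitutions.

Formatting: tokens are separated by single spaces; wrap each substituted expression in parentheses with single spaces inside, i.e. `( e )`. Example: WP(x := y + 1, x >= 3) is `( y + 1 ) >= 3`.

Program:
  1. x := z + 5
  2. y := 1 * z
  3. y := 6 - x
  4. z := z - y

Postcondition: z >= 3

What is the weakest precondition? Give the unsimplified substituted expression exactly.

Answer: ( z - ( 6 - ( z + 5 ) ) ) >= 3

Derivation:
post: z >= 3
stmt 4: z := z - y  -- replace 1 occurrence(s) of z with (z - y)
  => ( z - y ) >= 3
stmt 3: y := 6 - x  -- replace 1 occurrence(s) of y with (6 - x)
  => ( z - ( 6 - x ) ) >= 3
stmt 2: y := 1 * z  -- replace 0 occurrence(s) of y with (1 * z)
  => ( z - ( 6 - x ) ) >= 3
stmt 1: x := z + 5  -- replace 1 occurrence(s) of x with (z + 5)
  => ( z - ( 6 - ( z + 5 ) ) ) >= 3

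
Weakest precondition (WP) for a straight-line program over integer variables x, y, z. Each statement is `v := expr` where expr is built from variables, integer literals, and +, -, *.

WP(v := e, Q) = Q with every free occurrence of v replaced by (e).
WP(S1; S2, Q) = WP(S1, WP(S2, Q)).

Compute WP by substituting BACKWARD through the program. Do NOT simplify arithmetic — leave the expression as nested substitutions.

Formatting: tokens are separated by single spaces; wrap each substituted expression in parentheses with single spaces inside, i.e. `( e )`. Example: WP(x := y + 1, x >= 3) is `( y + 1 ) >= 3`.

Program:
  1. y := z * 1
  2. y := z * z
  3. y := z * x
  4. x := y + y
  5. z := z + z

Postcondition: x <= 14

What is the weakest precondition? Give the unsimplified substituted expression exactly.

Answer: ( ( z * x ) + ( z * x ) ) <= 14

Derivation:
post: x <= 14
stmt 5: z := z + z  -- replace 0 occurrence(s) of z with (z + z)
  => x <= 14
stmt 4: x := y + y  -- replace 1 occurrence(s) of x with (y + y)
  => ( y + y ) <= 14
stmt 3: y := z * x  -- replace 2 occurrence(s) of y with (z * x)
  => ( ( z * x ) + ( z * x ) ) <= 14
stmt 2: y := z * z  -- replace 0 occurrence(s) of y with (z * z)
  => ( ( z * x ) + ( z * x ) ) <= 14
stmt 1: y := z * 1  -- replace 0 occurrence(s) of y with (z * 1)
  => ( ( z * x ) + ( z * x ) ) <= 14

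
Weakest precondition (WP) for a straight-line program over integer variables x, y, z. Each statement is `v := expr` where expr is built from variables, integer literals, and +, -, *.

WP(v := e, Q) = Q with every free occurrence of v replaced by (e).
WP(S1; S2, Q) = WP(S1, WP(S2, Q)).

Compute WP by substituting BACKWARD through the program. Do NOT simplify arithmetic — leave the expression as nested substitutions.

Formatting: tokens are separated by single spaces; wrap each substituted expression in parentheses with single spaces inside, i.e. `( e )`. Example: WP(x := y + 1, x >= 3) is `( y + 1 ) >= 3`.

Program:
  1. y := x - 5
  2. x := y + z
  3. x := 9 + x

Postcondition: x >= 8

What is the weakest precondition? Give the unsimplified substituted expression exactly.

post: x >= 8
stmt 3: x := 9 + x  -- replace 1 occurrence(s) of x with (9 + x)
  => ( 9 + x ) >= 8
stmt 2: x := y + z  -- replace 1 occurrence(s) of x with (y + z)
  => ( 9 + ( y + z ) ) >= 8
stmt 1: y := x - 5  -- replace 1 occurrence(s) of y with (x - 5)
  => ( 9 + ( ( x - 5 ) + z ) ) >= 8

Answer: ( 9 + ( ( x - 5 ) + z ) ) >= 8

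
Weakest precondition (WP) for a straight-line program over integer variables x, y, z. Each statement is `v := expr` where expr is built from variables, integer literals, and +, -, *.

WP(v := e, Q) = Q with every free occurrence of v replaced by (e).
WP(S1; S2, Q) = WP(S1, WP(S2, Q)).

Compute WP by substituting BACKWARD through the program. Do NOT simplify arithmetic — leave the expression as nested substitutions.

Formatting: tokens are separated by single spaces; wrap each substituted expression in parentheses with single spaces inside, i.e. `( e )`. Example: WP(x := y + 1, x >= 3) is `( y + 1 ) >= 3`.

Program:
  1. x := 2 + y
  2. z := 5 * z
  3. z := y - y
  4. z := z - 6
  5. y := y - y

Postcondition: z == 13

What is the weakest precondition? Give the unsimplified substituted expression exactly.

Answer: ( ( y - y ) - 6 ) == 13

Derivation:
post: z == 13
stmt 5: y := y - y  -- replace 0 occurrence(s) of y with (y - y)
  => z == 13
stmt 4: z := z - 6  -- replace 1 occurrence(s) of z with (z - 6)
  => ( z - 6 ) == 13
stmt 3: z := y - y  -- replace 1 occurrence(s) of z with (y - y)
  => ( ( y - y ) - 6 ) == 13
stmt 2: z := 5 * z  -- replace 0 occurrence(s) of z with (5 * z)
  => ( ( y - y ) - 6 ) == 13
stmt 1: x := 2 + y  -- replace 0 occurrence(s) of x with (2 + y)
  => ( ( y - y ) - 6 ) == 13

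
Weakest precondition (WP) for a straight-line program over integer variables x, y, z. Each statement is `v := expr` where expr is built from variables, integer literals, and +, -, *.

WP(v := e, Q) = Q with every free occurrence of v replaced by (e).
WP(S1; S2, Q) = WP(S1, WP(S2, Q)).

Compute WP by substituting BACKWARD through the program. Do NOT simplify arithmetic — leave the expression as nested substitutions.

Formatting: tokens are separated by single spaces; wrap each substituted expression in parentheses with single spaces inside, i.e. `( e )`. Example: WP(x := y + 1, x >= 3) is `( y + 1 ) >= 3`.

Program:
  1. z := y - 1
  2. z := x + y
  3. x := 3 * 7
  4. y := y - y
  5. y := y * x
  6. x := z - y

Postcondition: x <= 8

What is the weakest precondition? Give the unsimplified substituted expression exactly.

post: x <= 8
stmt 6: x := z - y  -- replace 1 occurrence(s) of x with (z - y)
  => ( z - y ) <= 8
stmt 5: y := y * x  -- replace 1 occurrence(s) of y with (y * x)
  => ( z - ( y * x ) ) <= 8
stmt 4: y := y - y  -- replace 1 occurrence(s) of y with (y - y)
  => ( z - ( ( y - y ) * x ) ) <= 8
stmt 3: x := 3 * 7  -- replace 1 occurrence(s) of x with (3 * 7)
  => ( z - ( ( y - y ) * ( 3 * 7 ) ) ) <= 8
stmt 2: z := x + y  -- replace 1 occurrence(s) of z with (x + y)
  => ( ( x + y ) - ( ( y - y ) * ( 3 * 7 ) ) ) <= 8
stmt 1: z := y - 1  -- replace 0 occurrence(s) of z with (y - 1)
  => ( ( x + y ) - ( ( y - y ) * ( 3 * 7 ) ) ) <= 8

Answer: ( ( x + y ) - ( ( y - y ) * ( 3 * 7 ) ) ) <= 8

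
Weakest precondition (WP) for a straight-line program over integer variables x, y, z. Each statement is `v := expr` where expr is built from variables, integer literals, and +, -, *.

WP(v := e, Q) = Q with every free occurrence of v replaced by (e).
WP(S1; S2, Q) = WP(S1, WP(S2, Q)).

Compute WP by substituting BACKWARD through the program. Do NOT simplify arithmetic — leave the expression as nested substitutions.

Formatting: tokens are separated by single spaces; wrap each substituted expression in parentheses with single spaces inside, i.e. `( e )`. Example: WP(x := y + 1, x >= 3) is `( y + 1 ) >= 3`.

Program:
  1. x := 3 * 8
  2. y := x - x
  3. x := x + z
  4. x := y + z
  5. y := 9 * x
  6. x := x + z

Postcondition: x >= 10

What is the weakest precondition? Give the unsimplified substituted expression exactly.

Answer: ( ( ( ( 3 * 8 ) - ( 3 * 8 ) ) + z ) + z ) >= 10

Derivation:
post: x >= 10
stmt 6: x := x + z  -- replace 1 occurrence(s) of x with (x + z)
  => ( x + z ) >= 10
stmt 5: y := 9 * x  -- replace 0 occurrence(s) of y with (9 * x)
  => ( x + z ) >= 10
stmt 4: x := y + z  -- replace 1 occurrence(s) of x with (y + z)
  => ( ( y + z ) + z ) >= 10
stmt 3: x := x + z  -- replace 0 occurrence(s) of x with (x + z)
  => ( ( y + z ) + z ) >= 10
stmt 2: y := x - x  -- replace 1 occurrence(s) of y with (x - x)
  => ( ( ( x - x ) + z ) + z ) >= 10
stmt 1: x := 3 * 8  -- replace 2 occurrence(s) of x with (3 * 8)
  => ( ( ( ( 3 * 8 ) - ( 3 * 8 ) ) + z ) + z ) >= 10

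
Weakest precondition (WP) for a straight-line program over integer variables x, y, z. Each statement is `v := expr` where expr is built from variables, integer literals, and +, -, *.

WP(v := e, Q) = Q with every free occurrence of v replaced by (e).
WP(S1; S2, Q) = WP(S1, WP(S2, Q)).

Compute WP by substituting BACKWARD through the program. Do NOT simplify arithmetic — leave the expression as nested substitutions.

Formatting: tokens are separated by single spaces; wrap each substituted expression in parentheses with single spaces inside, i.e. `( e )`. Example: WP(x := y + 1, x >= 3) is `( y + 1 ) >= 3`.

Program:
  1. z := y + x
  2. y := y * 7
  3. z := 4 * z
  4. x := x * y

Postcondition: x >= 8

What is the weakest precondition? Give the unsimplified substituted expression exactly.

post: x >= 8
stmt 4: x := x * y  -- replace 1 occurrence(s) of x with (x * y)
  => ( x * y ) >= 8
stmt 3: z := 4 * z  -- replace 0 occurrence(s) of z with (4 * z)
  => ( x * y ) >= 8
stmt 2: y := y * 7  -- replace 1 occurrence(s) of y with (y * 7)
  => ( x * ( y * 7 ) ) >= 8
stmt 1: z := y + x  -- replace 0 occurrence(s) of z with (y + x)
  => ( x * ( y * 7 ) ) >= 8

Answer: ( x * ( y * 7 ) ) >= 8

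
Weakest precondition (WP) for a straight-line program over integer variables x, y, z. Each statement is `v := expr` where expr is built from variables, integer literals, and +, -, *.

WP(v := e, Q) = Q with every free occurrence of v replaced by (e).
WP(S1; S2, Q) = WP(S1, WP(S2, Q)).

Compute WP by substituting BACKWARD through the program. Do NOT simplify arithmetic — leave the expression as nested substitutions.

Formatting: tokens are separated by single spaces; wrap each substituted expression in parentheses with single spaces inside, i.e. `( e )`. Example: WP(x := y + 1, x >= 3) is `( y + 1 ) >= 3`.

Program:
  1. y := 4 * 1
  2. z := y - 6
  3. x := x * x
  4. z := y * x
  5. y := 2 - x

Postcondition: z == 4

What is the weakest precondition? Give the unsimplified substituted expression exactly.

post: z == 4
stmt 5: y := 2 - x  -- replace 0 occurrence(s) of y with (2 - x)
  => z == 4
stmt 4: z := y * x  -- replace 1 occurrence(s) of z with (y * x)
  => ( y * x ) == 4
stmt 3: x := x * x  -- replace 1 occurrence(s) of x with (x * x)
  => ( y * ( x * x ) ) == 4
stmt 2: z := y - 6  -- replace 0 occurrence(s) of z with (y - 6)
  => ( y * ( x * x ) ) == 4
stmt 1: y := 4 * 1  -- replace 1 occurrence(s) of y with (4 * 1)
  => ( ( 4 * 1 ) * ( x * x ) ) == 4

Answer: ( ( 4 * 1 ) * ( x * x ) ) == 4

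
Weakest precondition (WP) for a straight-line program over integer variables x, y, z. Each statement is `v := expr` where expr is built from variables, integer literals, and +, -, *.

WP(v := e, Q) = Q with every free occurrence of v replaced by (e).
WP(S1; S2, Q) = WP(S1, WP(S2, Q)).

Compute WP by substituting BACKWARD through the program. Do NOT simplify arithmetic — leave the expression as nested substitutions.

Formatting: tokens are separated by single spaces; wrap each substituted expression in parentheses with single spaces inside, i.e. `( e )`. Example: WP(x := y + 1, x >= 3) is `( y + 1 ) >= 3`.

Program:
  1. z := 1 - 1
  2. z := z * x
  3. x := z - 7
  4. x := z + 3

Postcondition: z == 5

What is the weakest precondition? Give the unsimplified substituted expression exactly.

post: z == 5
stmt 4: x := z + 3  -- replace 0 occurrence(s) of x with (z + 3)
  => z == 5
stmt 3: x := z - 7  -- replace 0 occurrence(s) of x with (z - 7)
  => z == 5
stmt 2: z := z * x  -- replace 1 occurrence(s) of z with (z * x)
  => ( z * x ) == 5
stmt 1: z := 1 - 1  -- replace 1 occurrence(s) of z with (1 - 1)
  => ( ( 1 - 1 ) * x ) == 5

Answer: ( ( 1 - 1 ) * x ) == 5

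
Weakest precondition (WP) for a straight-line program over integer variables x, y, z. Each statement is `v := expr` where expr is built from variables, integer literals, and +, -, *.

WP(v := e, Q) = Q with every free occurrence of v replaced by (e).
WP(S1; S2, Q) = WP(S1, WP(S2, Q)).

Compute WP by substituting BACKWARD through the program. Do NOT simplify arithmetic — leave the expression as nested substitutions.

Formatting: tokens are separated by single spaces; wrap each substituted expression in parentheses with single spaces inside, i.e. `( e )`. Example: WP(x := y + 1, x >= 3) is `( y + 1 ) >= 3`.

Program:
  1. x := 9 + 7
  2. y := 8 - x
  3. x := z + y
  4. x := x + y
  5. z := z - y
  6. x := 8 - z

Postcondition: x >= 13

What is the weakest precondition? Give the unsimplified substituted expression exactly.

Answer: ( 8 - ( z - ( 8 - ( 9 + 7 ) ) ) ) >= 13

Derivation:
post: x >= 13
stmt 6: x := 8 - z  -- replace 1 occurrence(s) of x with (8 - z)
  => ( 8 - z ) >= 13
stmt 5: z := z - y  -- replace 1 occurrence(s) of z with (z - y)
  => ( 8 - ( z - y ) ) >= 13
stmt 4: x := x + y  -- replace 0 occurrence(s) of x with (x + y)
  => ( 8 - ( z - y ) ) >= 13
stmt 3: x := z + y  -- replace 0 occurrence(s) of x with (z + y)
  => ( 8 - ( z - y ) ) >= 13
stmt 2: y := 8 - x  -- replace 1 occurrence(s) of y with (8 - x)
  => ( 8 - ( z - ( 8 - x ) ) ) >= 13
stmt 1: x := 9 + 7  -- replace 1 occurrence(s) of x with (9 + 7)
  => ( 8 - ( z - ( 8 - ( 9 + 7 ) ) ) ) >= 13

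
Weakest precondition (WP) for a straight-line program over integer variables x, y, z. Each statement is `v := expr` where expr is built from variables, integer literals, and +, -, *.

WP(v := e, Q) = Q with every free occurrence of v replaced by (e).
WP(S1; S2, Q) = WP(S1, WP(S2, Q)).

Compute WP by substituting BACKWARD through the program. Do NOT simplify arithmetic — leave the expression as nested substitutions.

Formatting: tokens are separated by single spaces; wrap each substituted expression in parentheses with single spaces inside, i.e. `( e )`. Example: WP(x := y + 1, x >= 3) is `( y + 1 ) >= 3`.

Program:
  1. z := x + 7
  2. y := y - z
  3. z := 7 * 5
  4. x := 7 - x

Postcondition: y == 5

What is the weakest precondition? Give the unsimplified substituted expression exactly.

Answer: ( y - ( x + 7 ) ) == 5

Derivation:
post: y == 5
stmt 4: x := 7 - x  -- replace 0 occurrence(s) of x with (7 - x)
  => y == 5
stmt 3: z := 7 * 5  -- replace 0 occurrence(s) of z with (7 * 5)
  => y == 5
stmt 2: y := y - z  -- replace 1 occurrence(s) of y with (y - z)
  => ( y - z ) == 5
stmt 1: z := x + 7  -- replace 1 occurrence(s) of z with (x + 7)
  => ( y - ( x + 7 ) ) == 5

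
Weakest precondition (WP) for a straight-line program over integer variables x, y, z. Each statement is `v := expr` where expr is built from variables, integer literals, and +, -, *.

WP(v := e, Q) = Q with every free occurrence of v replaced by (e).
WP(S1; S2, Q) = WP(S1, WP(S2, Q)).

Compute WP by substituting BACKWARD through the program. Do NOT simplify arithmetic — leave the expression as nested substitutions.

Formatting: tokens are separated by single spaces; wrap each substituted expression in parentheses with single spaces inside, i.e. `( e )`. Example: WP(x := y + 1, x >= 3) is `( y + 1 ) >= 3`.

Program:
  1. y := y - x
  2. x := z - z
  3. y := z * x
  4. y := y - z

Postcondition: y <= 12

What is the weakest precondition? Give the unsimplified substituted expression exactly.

post: y <= 12
stmt 4: y := y - z  -- replace 1 occurrence(s) of y with (y - z)
  => ( y - z ) <= 12
stmt 3: y := z * x  -- replace 1 occurrence(s) of y with (z * x)
  => ( ( z * x ) - z ) <= 12
stmt 2: x := z - z  -- replace 1 occurrence(s) of x with (z - z)
  => ( ( z * ( z - z ) ) - z ) <= 12
stmt 1: y := y - x  -- replace 0 occurrence(s) of y with (y - x)
  => ( ( z * ( z - z ) ) - z ) <= 12

Answer: ( ( z * ( z - z ) ) - z ) <= 12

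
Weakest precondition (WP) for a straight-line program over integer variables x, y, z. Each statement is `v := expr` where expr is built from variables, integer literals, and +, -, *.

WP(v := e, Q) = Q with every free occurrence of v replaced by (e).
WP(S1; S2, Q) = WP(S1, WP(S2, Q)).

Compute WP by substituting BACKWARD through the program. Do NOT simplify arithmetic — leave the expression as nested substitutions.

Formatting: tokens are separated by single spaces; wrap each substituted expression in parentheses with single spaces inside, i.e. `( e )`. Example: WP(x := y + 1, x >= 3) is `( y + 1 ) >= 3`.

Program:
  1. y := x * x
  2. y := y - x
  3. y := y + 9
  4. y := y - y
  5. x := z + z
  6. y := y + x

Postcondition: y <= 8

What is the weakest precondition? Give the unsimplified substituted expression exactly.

post: y <= 8
stmt 6: y := y + x  -- replace 1 occurrence(s) of y with (y + x)
  => ( y + x ) <= 8
stmt 5: x := z + z  -- replace 1 occurrence(s) of x with (z + z)
  => ( y + ( z + z ) ) <= 8
stmt 4: y := y - y  -- replace 1 occurrence(s) of y with (y - y)
  => ( ( y - y ) + ( z + z ) ) <= 8
stmt 3: y := y + 9  -- replace 2 occurrence(s) of y with (y + 9)
  => ( ( ( y + 9 ) - ( y + 9 ) ) + ( z + z ) ) <= 8
stmt 2: y := y - x  -- replace 2 occurrence(s) of y with (y - x)
  => ( ( ( ( y - x ) + 9 ) - ( ( y - x ) + 9 ) ) + ( z + z ) ) <= 8
stmt 1: y := x * x  -- replace 2 occurrence(s) of y with (x * x)
  => ( ( ( ( ( x * x ) - x ) + 9 ) - ( ( ( x * x ) - x ) + 9 ) ) + ( z + z ) ) <= 8

Answer: ( ( ( ( ( x * x ) - x ) + 9 ) - ( ( ( x * x ) - x ) + 9 ) ) + ( z + z ) ) <= 8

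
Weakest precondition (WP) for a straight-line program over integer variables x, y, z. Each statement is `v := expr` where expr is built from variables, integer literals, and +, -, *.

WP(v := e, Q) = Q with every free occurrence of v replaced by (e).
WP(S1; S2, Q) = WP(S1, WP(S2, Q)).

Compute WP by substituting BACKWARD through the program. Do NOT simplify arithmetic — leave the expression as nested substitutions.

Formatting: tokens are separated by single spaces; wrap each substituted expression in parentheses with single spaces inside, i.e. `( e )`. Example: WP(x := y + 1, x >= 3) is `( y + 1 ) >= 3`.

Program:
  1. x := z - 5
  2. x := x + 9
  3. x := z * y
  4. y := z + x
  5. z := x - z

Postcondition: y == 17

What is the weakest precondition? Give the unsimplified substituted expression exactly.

post: y == 17
stmt 5: z := x - z  -- replace 0 occurrence(s) of z with (x - z)
  => y == 17
stmt 4: y := z + x  -- replace 1 occurrence(s) of y with (z + x)
  => ( z + x ) == 17
stmt 3: x := z * y  -- replace 1 occurrence(s) of x with (z * y)
  => ( z + ( z * y ) ) == 17
stmt 2: x := x + 9  -- replace 0 occurrence(s) of x with (x + 9)
  => ( z + ( z * y ) ) == 17
stmt 1: x := z - 5  -- replace 0 occurrence(s) of x with (z - 5)
  => ( z + ( z * y ) ) == 17

Answer: ( z + ( z * y ) ) == 17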